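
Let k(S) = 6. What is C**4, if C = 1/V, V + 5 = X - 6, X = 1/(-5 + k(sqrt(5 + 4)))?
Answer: 1/10000 ≈ 0.00010000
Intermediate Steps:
X = 1 (X = 1/(-5 + 6) = 1/1 = 1)
V = -10 (V = -5 + (1 - 6) = -5 - 5 = -10)
C = -1/10 (C = 1/(-10) = -1/10 ≈ -0.10000)
C**4 = (-1/10)**4 = 1/10000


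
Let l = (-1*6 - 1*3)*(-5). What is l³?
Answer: 91125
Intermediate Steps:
l = 45 (l = (-6 - 3)*(-5) = -9*(-5) = 45)
l³ = 45³ = 91125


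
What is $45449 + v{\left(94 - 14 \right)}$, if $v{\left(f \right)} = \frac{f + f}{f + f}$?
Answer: $45450$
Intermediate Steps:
$v{\left(f \right)} = 1$ ($v{\left(f \right)} = \frac{2 f}{2 f} = 2 f \frac{1}{2 f} = 1$)
$45449 + v{\left(94 - 14 \right)} = 45449 + 1 = 45450$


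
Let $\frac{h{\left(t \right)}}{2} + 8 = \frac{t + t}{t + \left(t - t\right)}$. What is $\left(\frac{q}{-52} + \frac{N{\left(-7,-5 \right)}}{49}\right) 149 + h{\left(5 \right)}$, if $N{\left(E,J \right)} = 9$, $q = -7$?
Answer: $\frac{90263}{2548} \approx 35.425$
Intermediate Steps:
$h{\left(t \right)} = -12$ ($h{\left(t \right)} = -16 + 2 \frac{t + t}{t + \left(t - t\right)} = -16 + 2 \frac{2 t}{t + 0} = -16 + 2 \frac{2 t}{t} = -16 + 2 \cdot 2 = -16 + 4 = -12$)
$\left(\frac{q}{-52} + \frac{N{\left(-7,-5 \right)}}{49}\right) 149 + h{\left(5 \right)} = \left(- \frac{7}{-52} + \frac{9}{49}\right) 149 - 12 = \left(\left(-7\right) \left(- \frac{1}{52}\right) + 9 \cdot \frac{1}{49}\right) 149 - 12 = \left(\frac{7}{52} + \frac{9}{49}\right) 149 - 12 = \frac{811}{2548} \cdot 149 - 12 = \frac{120839}{2548} - 12 = \frac{90263}{2548}$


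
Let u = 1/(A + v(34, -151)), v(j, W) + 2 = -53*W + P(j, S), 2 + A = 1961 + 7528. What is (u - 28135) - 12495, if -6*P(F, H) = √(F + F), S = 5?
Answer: -111832907908378/2752471279 + 3*√17/2752471279 ≈ -40630.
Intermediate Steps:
A = 9487 (A = -2 + (1961 + 7528) = -2 + 9489 = 9487)
P(F, H) = -√2*√F/6 (P(F, H) = -√(F + F)/6 = -√2*√F/6)
v(j, W) = -2 - 53*W - √2*√j/6 (v(j, W) = -2 + (-53*W - √2*√j/6) = -2 - 53*W - √2*√j/6)
u = 1/(17488 - √17/3) (u = 1/(9487 + (-2 - 53*(-151) - √2*√34/6)) = 1/(9487 + (-2 + 8003 - √17/3)) = 1/(9487 + (8001 - √17/3)) = 1/(17488 - √17/3) ≈ 5.7187e-5)
(u - 28135) - 12495 = ((157392/2752471279 + 3*√17/2752471279) - 28135) - 12495 = (-77440779277273/2752471279 + 3*√17/2752471279) - 12495 = -111832907908378/2752471279 + 3*√17/2752471279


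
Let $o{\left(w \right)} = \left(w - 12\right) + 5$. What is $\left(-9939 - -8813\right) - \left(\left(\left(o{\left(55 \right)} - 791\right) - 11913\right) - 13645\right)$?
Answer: $25175$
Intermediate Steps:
$o{\left(w \right)} = -7 + w$ ($o{\left(w \right)} = \left(-12 + w\right) + 5 = -7 + w$)
$\left(-9939 - -8813\right) - \left(\left(\left(o{\left(55 \right)} - 791\right) - 11913\right) - 13645\right) = \left(-9939 - -8813\right) - \left(\left(\left(\left(-7 + 55\right) - 791\right) - 11913\right) - 13645\right) = \left(-9939 + 8813\right) - \left(\left(\left(48 - 791\right) - 11913\right) - 13645\right) = -1126 - \left(\left(-743 - 11913\right) - 13645\right) = -1126 - \left(-12656 - 13645\right) = -1126 - -26301 = -1126 + 26301 = 25175$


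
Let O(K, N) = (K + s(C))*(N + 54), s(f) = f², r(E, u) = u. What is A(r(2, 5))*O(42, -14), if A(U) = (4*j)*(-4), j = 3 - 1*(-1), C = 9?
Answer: -314880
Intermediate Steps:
j = 4 (j = 3 + 1 = 4)
A(U) = -64 (A(U) = (4*4)*(-4) = 16*(-4) = -64)
O(K, N) = (54 + N)*(81 + K) (O(K, N) = (K + 9²)*(N + 54) = (K + 81)*(54 + N) = (81 + K)*(54 + N) = (54 + N)*(81 + K))
A(r(2, 5))*O(42, -14) = -64*(4374 + 54*42 + 81*(-14) + 42*(-14)) = -64*(4374 + 2268 - 1134 - 588) = -64*4920 = -314880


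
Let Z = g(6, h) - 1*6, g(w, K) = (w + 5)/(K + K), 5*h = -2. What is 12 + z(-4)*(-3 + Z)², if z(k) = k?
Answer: -8233/4 ≈ -2058.3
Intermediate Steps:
h = -⅖ (h = (⅕)*(-2) = -⅖ ≈ -0.40000)
g(w, K) = (5 + w)/(2*K) (g(w, K) = (5 + w)/((2*K)) = (5 + w)*(1/(2*K)) = (5 + w)/(2*K))
Z = -79/4 (Z = (5 + 6)/(2*(-⅖)) - 1*6 = (½)*(-5/2)*11 - 6 = -55/4 - 6 = -79/4 ≈ -19.750)
12 + z(-4)*(-3 + Z)² = 12 - 4*(-3 - 79/4)² = 12 - 4*(-91/4)² = 12 - 4*8281/16 = 12 - 8281/4 = -8233/4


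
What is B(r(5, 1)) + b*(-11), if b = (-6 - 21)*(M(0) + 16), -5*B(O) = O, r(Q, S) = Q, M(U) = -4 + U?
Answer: 3563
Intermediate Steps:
B(O) = -O/5
b = -324 (b = (-6 - 21)*((-4 + 0) + 16) = -27*(-4 + 16) = -27*12 = -324)
B(r(5, 1)) + b*(-11) = -1/5*5 - 324*(-11) = -1 + 3564 = 3563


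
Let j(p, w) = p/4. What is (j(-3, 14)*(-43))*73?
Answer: 9417/4 ≈ 2354.3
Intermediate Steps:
j(p, w) = p/4 (j(p, w) = p*(¼) = p/4)
(j(-3, 14)*(-43))*73 = (((¼)*(-3))*(-43))*73 = -¾*(-43)*73 = (129/4)*73 = 9417/4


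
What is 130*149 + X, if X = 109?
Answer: 19479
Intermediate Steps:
130*149 + X = 130*149 + 109 = 19370 + 109 = 19479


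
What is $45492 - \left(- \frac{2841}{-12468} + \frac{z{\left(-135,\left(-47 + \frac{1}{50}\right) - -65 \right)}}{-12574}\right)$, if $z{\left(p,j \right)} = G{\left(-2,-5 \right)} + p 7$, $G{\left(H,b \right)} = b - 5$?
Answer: $\frac{1188642157545}{26128772} \approx 45492.0$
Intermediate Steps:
$G{\left(H,b \right)} = -5 + b$
$z{\left(p,j \right)} = -10 + 7 p$ ($z{\left(p,j \right)} = \left(-5 - 5\right) + p 7 = -10 + 7 p$)
$45492 - \left(- \frac{2841}{-12468} + \frac{z{\left(-135,\left(-47 + \frac{1}{50}\right) - -65 \right)}}{-12574}\right) = 45492 - \left(- \frac{2841}{-12468} + \frac{-10 + 7 \left(-135\right)}{-12574}\right) = 45492 - \left(\left(-2841\right) \left(- \frac{1}{12468}\right) + \left(-10 - 945\right) \left(- \frac{1}{12574}\right)\right) = 45492 - \left(\frac{947}{4156} - - \frac{955}{12574}\right) = 45492 - \left(\frac{947}{4156} + \frac{955}{12574}\right) = 45492 - \frac{7938279}{26128772} = \frac{1188642157545}{26128772}$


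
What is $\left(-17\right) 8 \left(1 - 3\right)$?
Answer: $272$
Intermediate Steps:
$\left(-17\right) 8 \left(1 - 3\right) = - 136 \left(1 - 3\right) = \left(-136\right) \left(-2\right) = 272$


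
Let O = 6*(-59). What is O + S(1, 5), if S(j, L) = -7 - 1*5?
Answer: -366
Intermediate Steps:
O = -354
S(j, L) = -12 (S(j, L) = -7 - 5 = -12)
O + S(1, 5) = -354 - 12 = -366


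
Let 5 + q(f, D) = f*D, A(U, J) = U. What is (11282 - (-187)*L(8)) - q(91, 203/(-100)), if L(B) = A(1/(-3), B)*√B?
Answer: 1147173/100 - 374*√2/3 ≈ 11295.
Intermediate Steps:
L(B) = -√B/3 (L(B) = √B/(-3) = -√B/3)
q(f, D) = -5 + D*f (q(f, D) = -5 + f*D = -5 + D*f)
(11282 - (-187)*L(8)) - q(91, 203/(-100)) = (11282 - (-187)*(-2*√2/3)) - (-5 + (203/(-100))*91) = (11282 - (-187)*(-2*√2/3)) - (-5 + (203*(-1/100))*91) = (11282 - (-187)*(-2*√2/3)) - (-5 - 203/100*91) = (11282 - 374*√2/3) - (-5 - 18473/100) = (11282 - 374*√2/3) - 1*(-18973/100) = (11282 - 374*√2/3) + 18973/100 = 1147173/100 - 374*√2/3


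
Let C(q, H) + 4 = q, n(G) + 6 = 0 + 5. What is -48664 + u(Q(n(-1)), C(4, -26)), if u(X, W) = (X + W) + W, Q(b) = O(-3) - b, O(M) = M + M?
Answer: -48669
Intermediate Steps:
O(M) = 2*M
n(G) = -1 (n(G) = -6 + (0 + 5) = -6 + 5 = -1)
Q(b) = -6 - b (Q(b) = 2*(-3) - b = -6 - b)
C(q, H) = -4 + q
u(X, W) = X + 2*W (u(X, W) = (W + X) + W = X + 2*W)
-48664 + u(Q(n(-1)), C(4, -26)) = -48664 + ((-6 - 1*(-1)) + 2*(-4 + 4)) = -48664 + ((-6 + 1) + 2*0) = -48664 + (-5 + 0) = -48664 - 5 = -48669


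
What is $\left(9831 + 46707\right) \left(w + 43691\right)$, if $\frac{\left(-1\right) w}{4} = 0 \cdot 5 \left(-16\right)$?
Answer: $2470201758$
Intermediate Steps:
$w = 0$ ($w = - 4 \cdot 0 \cdot 5 \left(-16\right) = - 4 \cdot 0 \left(-16\right) = \left(-4\right) 0 = 0$)
$\left(9831 + 46707\right) \left(w + 43691\right) = \left(9831 + 46707\right) \left(0 + 43691\right) = 56538 \cdot 43691 = 2470201758$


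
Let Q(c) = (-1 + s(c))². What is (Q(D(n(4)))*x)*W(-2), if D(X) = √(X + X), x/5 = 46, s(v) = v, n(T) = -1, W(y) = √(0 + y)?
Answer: 920 - 230*I*√2 ≈ 920.0 - 325.27*I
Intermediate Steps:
W(y) = √y
x = 230 (x = 5*46 = 230)
D(X) = √2*√X (D(X) = √(2*X) = √2*√X)
Q(c) = (-1 + c)²
(Q(D(n(4)))*x)*W(-2) = ((-1 + √2*√(-1))²*230)*√(-2) = ((-1 + √2*I)²*230)*(I*√2) = ((-1 + I*√2)²*230)*(I*√2) = (230*(-1 + I*√2)²)*(I*√2) = 230*I*√2*(-1 + I*√2)²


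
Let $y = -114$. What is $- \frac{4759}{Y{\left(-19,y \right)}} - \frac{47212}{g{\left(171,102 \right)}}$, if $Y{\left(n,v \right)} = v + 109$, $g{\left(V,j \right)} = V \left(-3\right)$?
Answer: $\frac{2677427}{2565} \approx 1043.8$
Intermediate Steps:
$g{\left(V,j \right)} = - 3 V$
$Y{\left(n,v \right)} = 109 + v$
$- \frac{4759}{Y{\left(-19,y \right)}} - \frac{47212}{g{\left(171,102 \right)}} = - \frac{4759}{109 - 114} - \frac{47212}{\left(-3\right) 171} = - \frac{4759}{-5} - \frac{47212}{-513} = \left(-4759\right) \left(- \frac{1}{5}\right) - - \frac{47212}{513} = \frac{4759}{5} + \frac{47212}{513} = \frac{2677427}{2565}$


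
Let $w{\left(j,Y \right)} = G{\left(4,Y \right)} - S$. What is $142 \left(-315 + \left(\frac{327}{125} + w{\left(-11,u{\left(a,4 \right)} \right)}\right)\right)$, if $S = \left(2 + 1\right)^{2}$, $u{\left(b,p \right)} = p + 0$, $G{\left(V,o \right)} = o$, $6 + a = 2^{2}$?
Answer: $- \frac{5633566}{125} \approx -45069.0$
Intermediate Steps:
$a = -2$ ($a = -6 + 2^{2} = -6 + 4 = -2$)
$u{\left(b,p \right)} = p$
$S = 9$ ($S = 3^{2} = 9$)
$w{\left(j,Y \right)} = -9 + Y$ ($w{\left(j,Y \right)} = Y - 9 = -9 + Y$)
$142 \left(-315 + \left(\frac{327}{125} + w{\left(-11,u{\left(a,4 \right)} \right)}\right)\right) = 142 \left(-315 + \left(\frac{327}{125} + \left(-9 + 4\right)\right)\right) = 142 \left(-315 + \left(327 \cdot \frac{1}{125} - 5\right)\right) = 142 \left(-315 + \left(\frac{327}{125} - 5\right)\right) = 142 \left(-315 - \frac{298}{125}\right) = 142 \left(- \frac{39673}{125}\right) = - \frac{5633566}{125}$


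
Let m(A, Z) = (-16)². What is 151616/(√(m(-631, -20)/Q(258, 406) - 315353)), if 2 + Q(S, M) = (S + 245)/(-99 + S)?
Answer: -151616*I*√10785426185/58299601 ≈ -270.08*I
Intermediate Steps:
Q(S, M) = -2 + (245 + S)/(-99 + S) (Q(S, M) = -2 + (S + 245)/(-99 + S) = -2 + (245 + S)/(-99 + S))
m(A, Z) = 256
151616/(√(m(-631, -20)/Q(258, 406) - 315353)) = 151616/(√(256/(((443 - 1*258)/(-99 + 258))) - 315353)) = 151616/(√(256/(((443 - 258)/159)) - 315353)) = 151616/(√(256/(((1/159)*185)) - 315353)) = 151616/(√(256/(185/159) - 315353)) = 151616/(√(256*(159/185) - 315353)) = 151616/(√(40704/185 - 315353)) = 151616/(√(-58299601/185)) = 151616/((I*√10785426185/185)) = 151616*(-I*√10785426185/58299601) = -151616*I*√10785426185/58299601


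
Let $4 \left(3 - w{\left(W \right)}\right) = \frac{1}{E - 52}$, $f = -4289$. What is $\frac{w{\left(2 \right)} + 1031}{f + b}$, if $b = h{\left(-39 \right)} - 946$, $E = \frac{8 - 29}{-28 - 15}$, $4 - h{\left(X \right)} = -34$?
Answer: $- \frac{9161283}{46045420} \approx -0.19896$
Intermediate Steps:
$h{\left(X \right)} = 38$ ($h{\left(X \right)} = 4 - -34 = 4 + 34 = 38$)
$E = \frac{21}{43}$ ($E = - \frac{21}{-43} = \left(-21\right) \left(- \frac{1}{43}\right) = \frac{21}{43} \approx 0.48837$)
$b = -908$ ($b = 38 - 946 = -908$)
$w{\left(W \right)} = \frac{26623}{8860}$ ($w{\left(W \right)} = 3 - \frac{1}{4 \left(\frac{21}{43} - 52\right)} = 3 - \frac{1}{4 \left(- \frac{2215}{43}\right)} = 3 - - \frac{43}{8860} = 3 + \frac{43}{8860} = \frac{26623}{8860}$)
$\frac{w{\left(2 \right)} + 1031}{f + b} = \frac{\frac{26623}{8860} + 1031}{-4289 - 908} = \frac{9161283}{8860 \left(-5197\right)} = \frac{9161283}{8860} \left(- \frac{1}{5197}\right) = - \frac{9161283}{46045420}$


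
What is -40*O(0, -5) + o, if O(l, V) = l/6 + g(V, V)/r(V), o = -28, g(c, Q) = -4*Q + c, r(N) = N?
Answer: 92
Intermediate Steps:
g(c, Q) = c - 4*Q
O(l, V) = -3 + l/6 (O(l, V) = l/6 + (V - 4*V)/V = l*(⅙) + (-3*V)/V = l/6 - 3 = -3 + l/6)
-40*O(0, -5) + o = -40*(-3 + (⅙)*0) - 28 = -40*(-3 + 0) - 28 = -40*(-3) - 28 = 120 - 28 = 92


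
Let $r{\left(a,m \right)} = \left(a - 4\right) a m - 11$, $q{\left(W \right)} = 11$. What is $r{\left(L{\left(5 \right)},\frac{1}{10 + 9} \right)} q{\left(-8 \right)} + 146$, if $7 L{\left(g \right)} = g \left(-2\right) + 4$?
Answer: $\frac{25519}{931} \approx 27.41$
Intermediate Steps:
$L{\left(g \right)} = \frac{4}{7} - \frac{2 g}{7}$ ($L{\left(g \right)} = \frac{g \left(-2\right) + 4}{7} = \frac{- 2 g + 4}{7} = \frac{4 - 2 g}{7} = \frac{4}{7} - \frac{2 g}{7}$)
$r{\left(a,m \right)} = -11 + a m \left(-4 + a\right)$ ($r{\left(a,m \right)} = \left(a - 4\right) a m - 11 = \left(-4 + a\right) a m - 11 = a \left(-4 + a\right) m - 11 = a m \left(-4 + a\right) - 11 = -11 + a m \left(-4 + a\right)$)
$r{\left(L{\left(5 \right)},\frac{1}{10 + 9} \right)} q{\left(-8 \right)} + 146 = \left(-11 + \frac{\left(\frac{4}{7} - \frac{10}{7}\right)^{2}}{10 + 9} - \frac{4 \left(\frac{4}{7} - \frac{10}{7}\right)}{10 + 9}\right) 11 + 146 = \left(-11 + \frac{\left(\frac{4}{7} - \frac{10}{7}\right)^{2}}{19} - \frac{4 \left(\frac{4}{7} - \frac{10}{7}\right)}{19}\right) 11 + 146 = \left(-11 + \frac{\left(- \frac{6}{7}\right)^{2}}{19} - \left(- \frac{24}{7}\right) \frac{1}{19}\right) 11 + 146 = \left(-11 + \frac{1}{19} \cdot \frac{36}{49} + \frac{24}{133}\right) 11 + 146 = \left(-11 + \frac{36}{931} + \frac{24}{133}\right) 11 + 146 = \left(- \frac{10037}{931}\right) 11 + 146 = - \frac{110407}{931} + 146 = \frac{25519}{931}$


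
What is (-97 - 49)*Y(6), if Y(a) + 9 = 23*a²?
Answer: -119574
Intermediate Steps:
Y(a) = -9 + 23*a²
(-97 - 49)*Y(6) = (-97 - 49)*(-9 + 23*6²) = -146*(-9 + 23*36) = -146*(-9 + 828) = -146*819 = -119574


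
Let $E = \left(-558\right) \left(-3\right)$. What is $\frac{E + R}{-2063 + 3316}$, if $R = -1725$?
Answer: $- \frac{51}{1253} \approx -0.040702$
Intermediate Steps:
$E = 1674$
$\frac{E + R}{-2063 + 3316} = \frac{1674 - 1725}{-2063 + 3316} = - \frac{51}{1253}$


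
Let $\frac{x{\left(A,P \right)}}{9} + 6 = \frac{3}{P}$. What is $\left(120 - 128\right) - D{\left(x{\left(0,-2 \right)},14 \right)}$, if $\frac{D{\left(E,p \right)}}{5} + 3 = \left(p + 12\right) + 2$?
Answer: $-133$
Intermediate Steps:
$x{\left(A,P \right)} = -54 + \frac{27}{P}$ ($x{\left(A,P \right)} = -54 + 9 \frac{3}{P} = -54 + \frac{27}{P}$)
$D{\left(E,p \right)} = 55 + 5 p$ ($D{\left(E,p \right)} = -15 + 5 \left(\left(p + 12\right) + 2\right) = -15 + 5 \left(\left(12 + p\right) + 2\right) = -15 + 5 \left(14 + p\right) = -15 + \left(70 + 5 p\right) = 55 + 5 p$)
$\left(120 - 128\right) - D{\left(x{\left(0,-2 \right)},14 \right)} = \left(120 - 128\right) - \left(55 + 5 \cdot 14\right) = \left(120 - 128\right) - \left(55 + 70\right) = -8 - 125 = -133$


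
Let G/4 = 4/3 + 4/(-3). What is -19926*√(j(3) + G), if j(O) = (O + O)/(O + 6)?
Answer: -6642*√6 ≈ -16270.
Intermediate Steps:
G = 0 (G = 4*(4/3 + 4/(-3)) = 4*(4*(⅓) + 4*(-⅓)) = 4*(4/3 - 4/3) = 4*0 = 0)
j(O) = 2*O/(6 + O) (j(O) = (2*O)/(6 + O) = 2*O/(6 + O))
-19926*√(j(3) + G) = -19926*√(2*3/(6 + 3) + 0) = -19926*√(2*3/9 + 0) = -19926*√(2*3*(⅑) + 0) = -19926*√(⅔ + 0) = -6642*√6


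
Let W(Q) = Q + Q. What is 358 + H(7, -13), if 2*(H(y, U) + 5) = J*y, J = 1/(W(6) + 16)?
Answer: 2825/8 ≈ 353.13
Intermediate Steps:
W(Q) = 2*Q
J = 1/28 (J = 1/(2*6 + 16) = 1/(12 + 16) = 1/28 ≈ 0.035714)
H(y, U) = -5 + y/56 (H(y, U) = -5 + (y/28)/2 = -5 + y/56)
358 + H(7, -13) = 358 + (-5 + (1/56)*7) = 358 + (-5 + ⅛) = 358 - 39/8 = 2825/8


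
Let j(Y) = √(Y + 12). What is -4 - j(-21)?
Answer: -4 - 3*I ≈ -4.0 - 3.0*I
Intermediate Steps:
j(Y) = √(12 + Y)
-4 - j(-21) = -4 - √(12 - 21) = -4 - √(-9) = -4 - 3*I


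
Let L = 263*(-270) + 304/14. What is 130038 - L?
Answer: 1407184/7 ≈ 2.0103e+5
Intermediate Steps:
L = -496918/7 (L = -71010 + 304*(1/14) = -71010 + 152/7 = -496918/7 ≈ -70988.)
130038 - L = 130038 - 1*(-496918/7) = 130038 + 496918/7 = 1407184/7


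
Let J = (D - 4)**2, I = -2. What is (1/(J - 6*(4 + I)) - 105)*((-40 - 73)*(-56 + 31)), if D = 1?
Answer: -892700/3 ≈ -2.9757e+5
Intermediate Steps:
J = 9 (J = (1 - 4)**2 = (-3)**2 = 9)
(1/(J - 6*(4 + I)) - 105)*((-40 - 73)*(-56 + 31)) = (1/(9 - 6*(4 - 2)) - 105)*((-40 - 73)*(-56 + 31)) = (1/(9 - 6*2) - 105)*(-113*(-25)) = (1/(9 - 12) - 105)*2825 = (1/(-3) - 105)*2825 = (-1/3 - 105)*2825 = -316/3*2825 = -892700/3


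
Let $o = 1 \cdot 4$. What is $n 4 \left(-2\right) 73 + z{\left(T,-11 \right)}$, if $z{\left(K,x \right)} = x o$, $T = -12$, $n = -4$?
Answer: $2292$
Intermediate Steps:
$o = 4$
$z{\left(K,x \right)} = 4 x$ ($z{\left(K,x \right)} = x 4 = 4 x$)
$n 4 \left(-2\right) 73 + z{\left(T,-11 \right)} = \left(-4\right) 4 \left(-2\right) 73 + 4 \left(-11\right) = \left(-16\right) \left(-2\right) 73 - 44 = 32 \cdot 73 - 44 = 2336 - 44 = 2292$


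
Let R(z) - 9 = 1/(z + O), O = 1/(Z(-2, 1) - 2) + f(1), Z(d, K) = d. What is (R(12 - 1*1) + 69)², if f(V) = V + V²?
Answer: 15856324/2601 ≈ 6096.2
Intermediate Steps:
O = 7/4 (O = 1/(-2 - 2) + 1*(1 + 1) = 1/(-4) + 1*2 = -¼ + 2 = 7/4 ≈ 1.7500)
R(z) = 9 + 1/(7/4 + z) (R(z) = 9 + 1/(z + 7/4) = 9 + 1/(7/4 + z))
(R(12 - 1*1) + 69)² = ((67 + 36*(12 - 1*1))/(7 + 4*(12 - 1*1)) + 69)² = ((67 + 36*(12 - 1))/(7 + 4*(12 - 1)) + 69)² = ((67 + 36*11)/(7 + 4*11) + 69)² = ((67 + 396)/(7 + 44) + 69)² = (463/51 + 69)² = (3982/51)² = 15856324/2601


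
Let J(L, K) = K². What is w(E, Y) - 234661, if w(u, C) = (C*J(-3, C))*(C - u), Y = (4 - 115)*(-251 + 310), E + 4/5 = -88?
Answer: 9072791676426544/5 ≈ 1.8146e+15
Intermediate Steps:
E = -444/5 (E = -⅘ - 88 = -444/5 ≈ -88.800)
Y = -6549 (Y = -111*59 = -6549)
w(u, C) = C³*(C - u) (w(u, C) = (C*C²)*(C - u) = C³*(C - u))
w(E, Y) - 234661 = (-6549)³*(-6549 - 1*(-444/5)) - 234661 = -280882687149*(-6549 + 444/5) - 234661 = -280882687149*(-32301/5) - 234661 = 9072791677599849/5 - 234661 = 9072791676426544/5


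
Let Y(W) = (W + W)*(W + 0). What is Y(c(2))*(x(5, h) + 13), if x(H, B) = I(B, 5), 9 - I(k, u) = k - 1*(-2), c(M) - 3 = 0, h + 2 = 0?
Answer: 396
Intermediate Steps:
h = -2 (h = -2 + 0 = -2)
c(M) = 3 (c(M) = 3 + 0 = 3)
I(k, u) = 7 - k (I(k, u) = 9 - (k - 1*(-2)) = 9 - (k + 2) = 9 - (2 + k) = 9 + (-2 - k) = 7 - k)
Y(W) = 2*W² (Y(W) = (2*W)*W = 2*W²)
x(H, B) = 7 - B
Y(c(2))*(x(5, h) + 13) = (2*3²)*((7 - 1*(-2)) + 13) = (2*9)*((7 + 2) + 13) = 18*(9 + 13) = 18*22 = 396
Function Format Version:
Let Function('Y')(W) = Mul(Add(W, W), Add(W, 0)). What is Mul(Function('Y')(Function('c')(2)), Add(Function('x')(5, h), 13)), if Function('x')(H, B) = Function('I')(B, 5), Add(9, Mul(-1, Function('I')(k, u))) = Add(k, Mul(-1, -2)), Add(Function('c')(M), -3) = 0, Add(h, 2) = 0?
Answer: 396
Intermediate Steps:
h = -2 (h = Add(-2, 0) = -2)
Function('c')(M) = 3 (Function('c')(M) = Add(3, 0) = 3)
Function('I')(k, u) = Add(7, Mul(-1, k)) (Function('I')(k, u) = Add(9, Mul(-1, Add(k, Mul(-1, -2)))) = Add(9, Mul(-1, Add(k, 2))) = Add(9, Mul(-1, Add(2, k))) = Add(9, Add(-2, Mul(-1, k))) = Add(7, Mul(-1, k)))
Function('Y')(W) = Mul(2, Pow(W, 2)) (Function('Y')(W) = Mul(Mul(2, W), W) = Mul(2, Pow(W, 2)))
Function('x')(H, B) = Add(7, Mul(-1, B))
Mul(Function('Y')(Function('c')(2)), Add(Function('x')(5, h), 13)) = Mul(Mul(2, Pow(3, 2)), Add(Add(7, Mul(-1, -2)), 13)) = Mul(Mul(2, 9), Add(Add(7, 2), 13)) = Mul(18, Add(9, 13)) = Mul(18, 22) = 396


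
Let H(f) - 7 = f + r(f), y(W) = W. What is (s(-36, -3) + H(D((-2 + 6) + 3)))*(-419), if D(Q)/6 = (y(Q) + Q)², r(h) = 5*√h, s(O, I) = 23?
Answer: -505314 - 29330*√6 ≈ -5.7716e+5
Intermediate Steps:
D(Q) = 24*Q² (D(Q) = 6*(Q + Q)² = 6*(2*Q)² = 6*(4*Q²) = 24*Q²)
H(f) = 7 + f + 5*√f (H(f) = 7 + (f + 5*√f) = 7 + f + 5*√f)
(s(-36, -3) + H(D((-2 + 6) + 3)))*(-419) = (23 + (7 + 24*((-2 + 6) + 3)² + 5*√(24*((-2 + 6) + 3)²)))*(-419) = (23 + (7 + 24*(4 + 3)² + 5*√(24*(4 + 3)²)))*(-419) = (23 + (7 + 24*7² + 5*√(24*7²)))*(-419) = (23 + (7 + 24*49 + 5*√(24*49)))*(-419) = (23 + (7 + 1176 + 5*√1176))*(-419) = (23 + (7 + 1176 + 5*(14*√6)))*(-419) = (23 + (7 + 1176 + 70*√6))*(-419) = (23 + (1183 + 70*√6))*(-419) = (1206 + 70*√6)*(-419) = -505314 - 29330*√6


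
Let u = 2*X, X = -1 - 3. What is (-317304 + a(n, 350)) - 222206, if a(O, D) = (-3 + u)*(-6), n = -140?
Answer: -539444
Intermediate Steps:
X = -4
u = -8 (u = 2*(-4) = -8)
a(O, D) = 66 (a(O, D) = (-3 - 8)*(-6) = -11*(-6) = 66)
(-317304 + a(n, 350)) - 222206 = (-317304 + 66) - 222206 = -317238 - 222206 = -539444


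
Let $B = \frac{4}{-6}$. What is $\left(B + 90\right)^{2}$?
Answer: $\frac{71824}{9} \approx 7980.4$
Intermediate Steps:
$B = - \frac{2}{3}$ ($B = 4 \left(- \frac{1}{6}\right) = - \frac{2}{3} \approx -0.66667$)
$\left(B + 90\right)^{2} = \left(- \frac{2}{3} + 90\right)^{2} = \left(\frac{268}{3}\right)^{2} = \frac{71824}{9}$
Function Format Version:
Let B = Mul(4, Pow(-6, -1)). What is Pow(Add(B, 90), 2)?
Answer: Rational(71824, 9) ≈ 7980.4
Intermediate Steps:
B = Rational(-2, 3) (B = Mul(4, Rational(-1, 6)) = Rational(-2, 3) ≈ -0.66667)
Pow(Add(B, 90), 2) = Pow(Add(Rational(-2, 3), 90), 2) = Pow(Rational(268, 3), 2) = Rational(71824, 9)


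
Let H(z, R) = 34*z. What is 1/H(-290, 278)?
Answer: -1/9860 ≈ -0.00010142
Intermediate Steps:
1/H(-290, 278) = 1/(34*(-290)) = 1/(-9860) = -1/9860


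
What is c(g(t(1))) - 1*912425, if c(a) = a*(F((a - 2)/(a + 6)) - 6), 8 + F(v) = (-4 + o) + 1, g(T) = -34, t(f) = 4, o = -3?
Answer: -911745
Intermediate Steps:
F(v) = -14 (F(v) = -8 + ((-4 - 3) + 1) = -8 + (-7 + 1) = -8 - 6 = -14)
c(a) = -20*a (c(a) = a*(-14 - 6) = a*(-20) = -20*a)
c(g(t(1))) - 1*912425 = -20*(-34) - 1*912425 = 680 - 912425 = -911745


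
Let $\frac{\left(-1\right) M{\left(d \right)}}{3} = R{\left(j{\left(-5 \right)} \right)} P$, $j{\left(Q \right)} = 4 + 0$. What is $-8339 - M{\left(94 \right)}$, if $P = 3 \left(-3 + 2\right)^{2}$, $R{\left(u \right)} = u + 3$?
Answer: $-8276$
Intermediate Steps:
$j{\left(Q \right)} = 4$
$R{\left(u \right)} = 3 + u$
$P = 3$ ($P = 3 \left(-1\right)^{2} = 3 \cdot 1 = 3$)
$M{\left(d \right)} = -63$ ($M{\left(d \right)} = - 3 \left(3 + 4\right) 3 = - 3 \cdot 7 \cdot 3 = \left(-3\right) 21 = -63$)
$-8339 - M{\left(94 \right)} = -8339 - -63 = -8339 + 63 = -8276$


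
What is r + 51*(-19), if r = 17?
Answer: -952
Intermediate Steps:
r + 51*(-19) = 17 + 51*(-19) = 17 - 969 = -952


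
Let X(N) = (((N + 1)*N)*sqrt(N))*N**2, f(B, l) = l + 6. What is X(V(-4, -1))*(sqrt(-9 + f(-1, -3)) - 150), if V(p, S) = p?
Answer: 384*I*(-150 + I*sqrt(6)) ≈ -940.6 - 57600.0*I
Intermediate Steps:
f(B, l) = 6 + l
X(N) = N**(7/2)*(1 + N) (X(N) = (((1 + N)*N)*sqrt(N))*N**2 = ((N*(1 + N))*sqrt(N))*N**2 = (N**(3/2)*(1 + N))*N**2 = N**(7/2)*(1 + N))
X(V(-4, -1))*(sqrt(-9 + f(-1, -3)) - 150) = ((-4)**(7/2)*(1 - 4))*(sqrt(-9 + (6 - 3)) - 150) = (-128*I*(-3))*(sqrt(-9 + 3) - 150) = (384*I)*(sqrt(-6) - 150) = (384*I)*(I*sqrt(6) - 150) = (384*I)*(-150 + I*sqrt(6)) = 384*I*(-150 + I*sqrt(6))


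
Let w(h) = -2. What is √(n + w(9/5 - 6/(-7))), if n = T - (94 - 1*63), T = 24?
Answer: 3*I ≈ 3.0*I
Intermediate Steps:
n = -7 (n = 24 - (94 - 1*63) = 24 - (94 - 63) = 24 - 1*31 = 24 - 31 = -7)
√(n + w(9/5 - 6/(-7))) = √(-7 - 2) = √(-9) = 3*I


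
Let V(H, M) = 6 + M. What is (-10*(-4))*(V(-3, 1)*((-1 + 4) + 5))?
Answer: 2240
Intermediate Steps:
(-10*(-4))*(V(-3, 1)*((-1 + 4) + 5)) = (-10*(-4))*((6 + 1)*((-1 + 4) + 5)) = 40*(7*(3 + 5)) = 40*(7*8) = 40*56 = 2240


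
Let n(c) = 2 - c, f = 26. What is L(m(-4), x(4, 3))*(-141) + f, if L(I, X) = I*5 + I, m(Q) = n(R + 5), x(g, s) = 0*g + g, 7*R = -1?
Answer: 17102/7 ≈ 2443.1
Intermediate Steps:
R = -⅐ (R = (⅐)*(-1) = -⅐ ≈ -0.14286)
x(g, s) = g (x(g, s) = 0 + g = g)
m(Q) = -20/7 (m(Q) = 2 - (-⅐ + 5) = 2 - 1*34/7 = 2 - 34/7 = -20/7)
L(I, X) = 6*I (L(I, X) = 5*I + I = 6*I)
L(m(-4), x(4, 3))*(-141) + f = (6*(-20/7))*(-141) + 26 = -120/7*(-141) + 26 = 16920/7 + 26 = 17102/7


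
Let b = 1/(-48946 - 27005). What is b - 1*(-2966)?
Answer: 225270665/75951 ≈ 2966.0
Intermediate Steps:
b = -1/75951 (b = 1/(-75951) = -1/75951 ≈ -1.3166e-5)
b - 1*(-2966) = -1/75951 - 1*(-2966) = -1/75951 + 2966 = 225270665/75951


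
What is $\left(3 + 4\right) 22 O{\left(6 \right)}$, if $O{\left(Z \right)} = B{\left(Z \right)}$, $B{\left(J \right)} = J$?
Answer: $924$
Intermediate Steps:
$O{\left(Z \right)} = Z$
$\left(3 + 4\right) 22 O{\left(6 \right)} = \left(3 + 4\right) 22 \cdot 6 = 7 \cdot 22 \cdot 6 = 154 \cdot 6 = 924$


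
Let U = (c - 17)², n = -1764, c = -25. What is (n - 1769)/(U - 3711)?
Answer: 3533/1947 ≈ 1.8146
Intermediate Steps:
U = 1764 (U = (-25 - 17)² = (-42)² = 1764)
(n - 1769)/(U - 3711) = (-1764 - 1769)/(1764 - 3711) = -3533/(-1947) = -3533*(-1/1947) = 3533/1947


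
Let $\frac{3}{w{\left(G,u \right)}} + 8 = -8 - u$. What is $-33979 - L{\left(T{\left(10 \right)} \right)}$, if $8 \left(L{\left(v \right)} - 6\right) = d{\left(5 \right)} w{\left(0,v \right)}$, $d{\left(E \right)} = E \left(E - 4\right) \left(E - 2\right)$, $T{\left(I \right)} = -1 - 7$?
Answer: $- \frac{2174995}{64} \approx -33984.0$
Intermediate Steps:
$T{\left(I \right)} = -8$
$w{\left(G,u \right)} = \frac{3}{-16 - u}$ ($w{\left(G,u \right)} = \frac{3}{-8 - \left(8 + u\right)} = \frac{3}{-16 - u}$)
$d{\left(E \right)} = E \left(-4 + E\right) \left(-2 + E\right)$
$L{\left(v \right)} = 6 - \frac{45}{8 \left(16 + v\right)}$ ($L{\left(v \right)} = 6 + \frac{5 \left(8 + 5^{2} - 30\right) \left(- \frac{3}{16 + v}\right)}{8} = 6 + \frac{5 \left(8 + 25 - 30\right) \left(- \frac{3}{16 + v}\right)}{8} = 6 + \frac{5 \cdot 3 \left(- \frac{3}{16 + v}\right)}{8} = 6 + \frac{15 \left(- \frac{3}{16 + v}\right)}{8} = 6 + \frac{\left(-45\right) \frac{1}{16 + v}}{8} = 6 - \frac{45}{8 \left(16 + v\right)}$)
$-33979 - L{\left(T{\left(10 \right)} \right)} = -33979 - \frac{3 \left(241 + 16 \left(-8\right)\right)}{8 \left(16 - 8\right)} = -33979 - \frac{3 \left(241 - 128\right)}{8 \cdot 8} = -33979 - \frac{3}{8} \cdot \frac{1}{8} \cdot 113 = -33979 - \frac{339}{64} = - \frac{2174995}{64}$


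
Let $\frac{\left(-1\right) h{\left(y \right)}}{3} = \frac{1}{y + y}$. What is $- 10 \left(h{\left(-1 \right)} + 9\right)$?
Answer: $-105$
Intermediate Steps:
$h{\left(y \right)} = - \frac{3}{2 y}$ ($h{\left(y \right)} = - \frac{3}{y + y} = - \frac{3}{2 y}$)
$- 10 \left(h{\left(-1 \right)} + 9\right) = - 10 \left(- \frac{3}{2 \left(-1\right)} + 9\right) = - 10 \left(\left(- \frac{3}{2}\right) \left(-1\right) + 9\right) = - 10 \left(\frac{3}{2} + 9\right) = \left(-10\right) \frac{21}{2} = -105$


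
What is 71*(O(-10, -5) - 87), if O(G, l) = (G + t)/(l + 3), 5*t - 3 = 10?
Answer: -59143/10 ≈ -5914.3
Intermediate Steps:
t = 13/5 (t = ⅗ + (⅕)*10 = ⅗ + 2 = 13/5 ≈ 2.6000)
O(G, l) = (13/5 + G)/(3 + l) (O(G, l) = (G + 13/5)/(l + 3) = (13/5 + G)/(3 + l))
71*(O(-10, -5) - 87) = 71*((13/5 - 10)/(3 - 5) - 87) = 71*(-37/5/(-2) - 87) = 71*(-½*(-37/5) - 87) = 71*(37/10 - 87) = 71*(-833/10) = -59143/10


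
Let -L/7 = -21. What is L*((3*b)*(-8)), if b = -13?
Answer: 45864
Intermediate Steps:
L = 147 (L = -7*(-21) = 147)
L*((3*b)*(-8)) = 147*((3*(-13))*(-8)) = 147*(-39*(-8)) = 147*312 = 45864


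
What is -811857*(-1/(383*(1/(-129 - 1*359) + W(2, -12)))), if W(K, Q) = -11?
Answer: -396186216/2056327 ≈ -192.67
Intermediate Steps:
-811857*(-1/(383*(1/(-129 - 1*359) + W(2, -12)))) = -811857*(-1/(383*(1/(-129 - 1*359) - 11))) = -811857*(-1/(383*(1/(-129 - 359) - 11))) = -811857*(-1/(383*(1/(-488) - 11))) = -811857*(-1/(383*(-1/488 - 11))) = -811857/((-383*(-5369/488))) = -811857/2056327/488 = -811857*488/2056327 = -396186216/2056327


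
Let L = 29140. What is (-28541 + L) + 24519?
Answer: 25118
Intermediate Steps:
(-28541 + L) + 24519 = (-28541 + 29140) + 24519 = 599 + 24519 = 25118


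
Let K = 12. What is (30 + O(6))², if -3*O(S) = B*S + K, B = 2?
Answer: 484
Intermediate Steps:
O(S) = -4 - 2*S/3 (O(S) = -(2*S + 12)/3 = -(12 + 2*S)/3 = -4 - 2*S/3)
(30 + O(6))² = (30 + (-4 - ⅔*6))² = (30 + (-4 - 4))² = (30 - 8)² = 22² = 484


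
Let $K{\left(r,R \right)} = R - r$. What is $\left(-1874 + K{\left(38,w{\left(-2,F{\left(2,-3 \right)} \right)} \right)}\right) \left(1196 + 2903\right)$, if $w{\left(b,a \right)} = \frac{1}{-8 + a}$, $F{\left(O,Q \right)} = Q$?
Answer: $- \frac{86214267}{11} \approx -7.8377 \cdot 10^{6}$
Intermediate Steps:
$\left(-1874 + K{\left(38,w{\left(-2,F{\left(2,-3 \right)} \right)} \right)}\right) \left(1196 + 2903\right) = \left(-1874 + \left(\frac{1}{-8 - 3} - 38\right)\right) \left(1196 + 2903\right) = \left(-1874 - \left(38 - \frac{1}{-11}\right)\right) 4099 = \left(-1874 - \frac{419}{11}\right) 4099 = \left(- \frac{21033}{11}\right) 4099 = - \frac{86214267}{11}$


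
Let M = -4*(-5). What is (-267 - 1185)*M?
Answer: -29040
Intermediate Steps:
M = 20
(-267 - 1185)*M = (-267 - 1185)*20 = -1452*20 = -29040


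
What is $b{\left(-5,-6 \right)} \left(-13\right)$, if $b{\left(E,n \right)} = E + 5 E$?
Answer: $390$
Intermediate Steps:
$b{\left(E,n \right)} = 6 E$
$b{\left(-5,-6 \right)} \left(-13\right) = 6 \left(-5\right) \left(-13\right) = \left(-30\right) \left(-13\right) = 390$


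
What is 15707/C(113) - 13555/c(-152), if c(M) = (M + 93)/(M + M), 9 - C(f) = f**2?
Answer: -52581313913/752840 ≈ -69844.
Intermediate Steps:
C(f) = 9 - f**2
c(M) = (93 + M)/(2*M) (c(M) = (93 + M)/((2*M)) = (93 + M)*(1/(2*M)) = (93 + M)/(2*M))
15707/C(113) - 13555/c(-152) = 15707/(9 - 1*113**2) - 13555*(-304/(93 - 152)) = 15707/(9 - 1*12769) - 13555/((1/2)*(-1/152)*(-59)) = 15707/(9 - 12769) - 13555/59/304 = 15707/(-12760) - 13555*304/59 = 15707*(-1/12760) - 4120720/59 = -15707/12760 - 4120720/59 = -52581313913/752840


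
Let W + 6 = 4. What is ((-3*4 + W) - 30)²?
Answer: 1936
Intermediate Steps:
W = -2 (W = -6 + 4 = -2)
((-3*4 + W) - 30)² = ((-3*4 - 2) - 30)² = ((-12 - 2) - 30)² = (-14 - 30)² = (-44)² = 1936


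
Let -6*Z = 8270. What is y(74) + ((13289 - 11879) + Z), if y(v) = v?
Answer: 317/3 ≈ 105.67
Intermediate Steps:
Z = -4135/3 (Z = -⅙*8270 = -4135/3 ≈ -1378.3)
y(74) + ((13289 - 11879) + Z) = 74 + ((13289 - 11879) - 4135/3) = 74 + (1410 - 4135/3) = 74 + 95/3 = 317/3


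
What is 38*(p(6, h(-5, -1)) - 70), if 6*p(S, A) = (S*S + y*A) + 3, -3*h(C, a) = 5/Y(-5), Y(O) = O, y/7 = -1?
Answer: -21850/9 ≈ -2427.8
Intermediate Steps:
y = -7 (y = 7*(-1) = -7)
h(C, a) = ⅓ (h(C, a) = -5/(3*(-5)) = -5*(-1)/(3*5) = -⅓*(-1) = ⅓)
p(S, A) = ½ - 7*A/6 + S²/6 (p(S, A) = ((S*S - 7*A) + 3)/6 = ((S² - 7*A) + 3)/6 = (3 + S² - 7*A)/6 = ½ - 7*A/6 + S²/6)
38*(p(6, h(-5, -1)) - 70) = 38*((½ - 7/6*⅓ + (⅙)*6²) - 70) = 38*((½ - 7/18 + (⅙)*36) - 70) = 38*((½ - 7/18 + 6) - 70) = 38*(55/9 - 70) = 38*(-575/9) = -21850/9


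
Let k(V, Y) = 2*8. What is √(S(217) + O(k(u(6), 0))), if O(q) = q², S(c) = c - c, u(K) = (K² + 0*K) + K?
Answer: 16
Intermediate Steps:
u(K) = K + K² (u(K) = (K² + 0) + K = K² + K = K + K²)
k(V, Y) = 16
S(c) = 0
√(S(217) + O(k(u(6), 0))) = √(0 + 16²) = √(0 + 256) = √256 = 16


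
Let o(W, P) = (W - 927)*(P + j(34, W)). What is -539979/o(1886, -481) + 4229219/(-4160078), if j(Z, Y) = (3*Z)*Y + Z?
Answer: -260219934737929/255229209457950 ≈ -1.0196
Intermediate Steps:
j(Z, Y) = Z + 3*Y*Z (j(Z, Y) = 3*Y*Z + Z = Z + 3*Y*Z)
o(W, P) = (-927 + W)*(34 + P + 102*W) (o(W, P) = (W - 927)*(P + 34*(1 + 3*W)) = (-927 + W)*(P + (34 + 102*W)) = (-927 + W)*(34 + P + 102*W))
-539979/o(1886, -481) + 4229219/(-4160078) = -539979/(-31518 - 94520*1886 - 927*(-481) + 102*1886² - 481*1886) + 4229219/(-4160078) = -539979/(-31518 - 178264720 + 445887 + 102*3556996 - 907166) + 4229219*(-1/4160078) = -539979/(-31518 - 178264720 + 445887 + 362813592 - 907166) - 4229219/4160078 = -539979/184056075 - 4229219/4160078 = -539979*1/184056075 - 4229219/4160078 = -179993/61352025 - 4229219/4160078 = -260219934737929/255229209457950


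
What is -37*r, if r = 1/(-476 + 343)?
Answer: 37/133 ≈ 0.27820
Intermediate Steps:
r = -1/133 (r = 1/(-133) = -1/133 ≈ -0.0075188)
-37*r = -37*(-1/133) = 37/133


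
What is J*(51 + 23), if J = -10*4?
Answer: -2960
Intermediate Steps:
J = -40
J*(51 + 23) = -40*(51 + 23) = -40*74 = -2960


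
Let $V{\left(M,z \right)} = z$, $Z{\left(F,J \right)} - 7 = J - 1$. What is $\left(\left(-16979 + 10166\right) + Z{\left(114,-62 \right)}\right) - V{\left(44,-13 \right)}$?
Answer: $-6856$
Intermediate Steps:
$Z{\left(F,J \right)} = 6 + J$ ($Z{\left(F,J \right)} = 7 + \left(J - 1\right) = 7 + \left(-1 + J\right) = 6 + J$)
$\left(\left(-16979 + 10166\right) + Z{\left(114,-62 \right)}\right) - V{\left(44,-13 \right)} = \left(\left(-16979 + 10166\right) + \left(6 - 62\right)\right) - -13 = \left(-6813 - 56\right) + 13 = -6869 + 13 = -6856$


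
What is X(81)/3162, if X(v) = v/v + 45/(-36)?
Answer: -1/12648 ≈ -7.9064e-5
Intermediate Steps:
X(v) = -1/4 (X(v) = 1 + 45*(-1/36) = 1 - 5/4 = -1/4)
X(81)/3162 = -1/4/3162 = -1/4*1/3162 = -1/12648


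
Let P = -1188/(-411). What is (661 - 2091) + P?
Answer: -195514/137 ≈ -1427.1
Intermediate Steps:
P = 396/137 (P = -1188*(-1/411) = 396/137 ≈ 2.8905)
(661 - 2091) + P = (661 - 2091) + 396/137 = -1430 + 396/137 = -195514/137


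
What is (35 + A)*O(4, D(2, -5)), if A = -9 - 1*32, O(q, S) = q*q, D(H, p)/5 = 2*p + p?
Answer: -96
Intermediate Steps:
D(H, p) = 15*p (D(H, p) = 5*(2*p + p) = 5*(3*p) = 15*p)
O(q, S) = q**2
A = -41 (A = -9 - 32 = -41)
(35 + A)*O(4, D(2, -5)) = (35 - 41)*4**2 = -6*16 = -96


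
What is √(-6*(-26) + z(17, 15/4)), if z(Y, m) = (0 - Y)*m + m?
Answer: 4*√6 ≈ 9.7980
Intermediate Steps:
z(Y, m) = m - Y*m (z(Y, m) = (-Y)*m + m = -Y*m + m = m - Y*m)
√(-6*(-26) + z(17, 15/4)) = √(-6*(-26) + (15/4)*(1 - 1*17)) = √(156 + (15*(¼))*(1 - 17)) = √(156 + (15/4)*(-16)) = √(156 - 60) = √96 = 4*√6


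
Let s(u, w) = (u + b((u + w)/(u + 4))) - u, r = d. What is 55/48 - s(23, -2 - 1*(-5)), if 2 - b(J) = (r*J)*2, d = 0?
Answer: -41/48 ≈ -0.85417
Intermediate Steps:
r = 0
b(J) = 2 (b(J) = 2 - 0*J*2 = 2 - 0*2 = 2 - 1*0 = 2 + 0 = 2)
s(u, w) = 2 (s(u, w) = (u + 2) - u = (2 + u) - u = 2)
55/48 - s(23, -2 - 1*(-5)) = 55/48 - 1*2 = 55*(1/48) - 2 = 55/48 - 2 = -41/48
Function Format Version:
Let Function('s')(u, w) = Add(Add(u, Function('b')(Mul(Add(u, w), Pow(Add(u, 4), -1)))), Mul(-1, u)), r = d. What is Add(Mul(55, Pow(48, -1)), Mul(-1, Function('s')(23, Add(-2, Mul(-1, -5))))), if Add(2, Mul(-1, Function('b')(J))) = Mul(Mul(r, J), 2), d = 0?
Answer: Rational(-41, 48) ≈ -0.85417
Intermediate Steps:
r = 0
Function('b')(J) = 2 (Function('b')(J) = Add(2, Mul(-1, Mul(Mul(0, J), 2))) = Add(2, Mul(-1, Mul(0, 2))) = Add(2, Mul(-1, 0)) = Add(2, 0) = 2)
Function('s')(u, w) = 2 (Function('s')(u, w) = Add(Add(u, 2), Mul(-1, u)) = Add(Add(2, u), Mul(-1, u)) = 2)
Add(Mul(55, Pow(48, -1)), Mul(-1, Function('s')(23, Add(-2, Mul(-1, -5))))) = Add(Mul(55, Pow(48, -1)), Mul(-1, 2)) = Add(Mul(55, Rational(1, 48)), -2) = Add(Rational(55, 48), -2) = Rational(-41, 48)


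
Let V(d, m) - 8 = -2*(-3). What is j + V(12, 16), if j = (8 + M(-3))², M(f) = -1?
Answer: 63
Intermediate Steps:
V(d, m) = 14 (V(d, m) = 8 - 2*(-3) = 8 + 6 = 14)
j = 49 (j = (8 - 1)² = 7² = 49)
j + V(12, 16) = 49 + 14 = 63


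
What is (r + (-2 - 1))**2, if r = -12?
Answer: 225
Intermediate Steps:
(r + (-2 - 1))**2 = (-12 + (-2 - 1))**2 = (-12 - 3)**2 = (-15)**2 = 225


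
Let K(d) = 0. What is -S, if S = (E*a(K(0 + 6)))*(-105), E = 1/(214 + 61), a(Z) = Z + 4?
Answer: 84/55 ≈ 1.5273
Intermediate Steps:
a(Z) = 4 + Z
E = 1/275 ≈ 0.0036364
S = -84/55 (S = ((4 + 0)/275)*(-105) = ((1/275)*4)*(-105) = (4/275)*(-105) = -84/55 ≈ -1.5273)
-S = -1*(-84/55) = 84/55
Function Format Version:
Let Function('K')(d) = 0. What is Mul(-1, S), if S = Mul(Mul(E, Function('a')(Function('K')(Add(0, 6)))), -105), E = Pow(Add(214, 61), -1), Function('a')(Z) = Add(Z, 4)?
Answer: Rational(84, 55) ≈ 1.5273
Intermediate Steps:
Function('a')(Z) = Add(4, Z)
E = Rational(1, 275) (E = Pow(275, -1) = Rational(1, 275) ≈ 0.0036364)
S = Rational(-84, 55) (S = Mul(Mul(Rational(1, 275), Add(4, 0)), -105) = Mul(Mul(Rational(1, 275), 4), -105) = Mul(Rational(4, 275), -105) = Rational(-84, 55) ≈ -1.5273)
Mul(-1, S) = Mul(-1, Rational(-84, 55)) = Rational(84, 55)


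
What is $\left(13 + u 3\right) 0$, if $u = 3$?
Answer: $0$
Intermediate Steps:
$\left(13 + u 3\right) 0 = \left(13 + 3 \cdot 3\right) 0 = \left(13 + 9\right) 0 = 22 \cdot 0 = 0$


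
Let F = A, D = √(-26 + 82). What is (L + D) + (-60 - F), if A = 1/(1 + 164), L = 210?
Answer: 24749/165 + 2*√14 ≈ 157.48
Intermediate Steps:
D = 2*√14 (D = √56 = 2*√14 ≈ 7.4833)
A = 1/165 ≈ 0.0060606
F = 1/165 ≈ 0.0060606
(L + D) + (-60 - F) = (210 + 2*√14) + (-60 - 1*1/165) = (210 + 2*√14) + (-60 - 1/165) = (210 + 2*√14) - 9901/165 = 24749/165 + 2*√14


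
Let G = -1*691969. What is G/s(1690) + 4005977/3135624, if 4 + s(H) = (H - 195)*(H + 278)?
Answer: 2404113665689/2306373741336 ≈ 1.0424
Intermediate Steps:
G = -691969
s(H) = -4 + (-195 + H)*(278 + H) (s(H) = -4 + (H - 195)*(H + 278) = -4 + (-195 + H)*(278 + H))
G/s(1690) + 4005977/3135624 = -691969/(-54214 + 1690² + 83*1690) + 4005977/3135624 = -691969/(-54214 + 2856100 + 140270) + 4005977*(1/3135624) = -691969/2942156 + 4005977/3135624 = 2404113665689/2306373741336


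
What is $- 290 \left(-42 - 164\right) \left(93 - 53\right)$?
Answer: $2389600$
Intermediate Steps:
$- 290 \left(-42 - 164\right) \left(93 - 53\right) = - 290 \left(\left(-206\right) 40\right) = \left(-290\right) \left(-8240\right) = 2389600$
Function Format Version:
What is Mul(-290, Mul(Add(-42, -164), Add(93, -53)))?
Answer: 2389600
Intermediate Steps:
Mul(-290, Mul(Add(-42, -164), Add(93, -53))) = Mul(-290, Mul(-206, 40)) = Mul(-290, -8240) = 2389600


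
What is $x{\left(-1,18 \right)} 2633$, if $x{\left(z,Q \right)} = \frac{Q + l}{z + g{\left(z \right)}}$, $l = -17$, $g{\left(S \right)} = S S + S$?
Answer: $-2633$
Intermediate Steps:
$g{\left(S \right)} = S + S^{2}$ ($g{\left(S \right)} = S^{2} + S = S + S^{2}$)
$x{\left(z,Q \right)} = \frac{-17 + Q}{z + z \left(1 + z\right)}$ ($x{\left(z,Q \right)} = \frac{Q - 17}{z + z \left(1 + z\right)} = \frac{-17 + Q}{z + z \left(1 + z\right)}$)
$x{\left(-1,18 \right)} 2633 = \frac{-17 + 18}{\left(-1\right) \left(2 - 1\right)} 2633 = \left(-1\right) 1^{-1} \cdot 1 \cdot 2633 = \left(-1\right) 1 \cdot 1 \cdot 2633 = \left(-1\right) 2633 = -2633$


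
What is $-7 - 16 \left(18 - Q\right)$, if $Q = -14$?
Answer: $-519$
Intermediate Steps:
$-7 - 16 \left(18 - Q\right) = -7 - 16 \left(18 - -14\right) = -7 - 16 \left(18 + 14\right) = -7 - 512 = -519$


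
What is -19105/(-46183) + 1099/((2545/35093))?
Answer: 1781197943106/117535735 ≈ 15155.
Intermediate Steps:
-19105/(-46183) + 1099/((2545/35093)) = -19105*(-1/46183) + 1099/((2545*(1/35093))) = 19105/46183 + 1099/(2545/35093) = 19105/46183 + 1099*(35093/2545) = 19105/46183 + 38567207/2545 = 1781197943106/117535735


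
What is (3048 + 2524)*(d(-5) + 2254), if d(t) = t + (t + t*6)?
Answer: 12336408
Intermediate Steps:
d(t) = 8*t (d(t) = t + (t + 6*t) = t + 7*t = 8*t)
(3048 + 2524)*(d(-5) + 2254) = (3048 + 2524)*(8*(-5) + 2254) = 5572*(-40 + 2254) = 5572*2214 = 12336408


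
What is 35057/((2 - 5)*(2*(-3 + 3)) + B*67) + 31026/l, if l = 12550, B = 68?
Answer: 290659903/28588900 ≈ 10.167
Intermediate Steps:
35057/((2 - 5)*(2*(-3 + 3)) + B*67) + 31026/l = 35057/((2 - 5)*(2*(-3 + 3)) + 68*67) + 31026/12550 = 35057/(-6*0 + 4556) + 31026*(1/12550) = 35057/(-3*0 + 4556) + 15513/6275 = 35057/(0 + 4556) + 15513/6275 = 35057/4556 + 15513/6275 = 290659903/28588900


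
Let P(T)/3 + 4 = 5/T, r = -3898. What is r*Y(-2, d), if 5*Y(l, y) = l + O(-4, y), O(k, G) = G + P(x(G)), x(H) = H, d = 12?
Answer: 5847/10 ≈ 584.70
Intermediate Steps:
P(T) = -12 + 15/T (P(T) = -12 + 3*(5/T) = -12 + 15/T)
O(k, G) = -12 + G + 15/G (O(k, G) = G + (-12 + 15/G) = -12 + G + 15/G)
Y(l, y) = -12/5 + 3/y + l/5 + y/5 (Y(l, y) = (l + (-12 + y + 15/y))/5 = (-12 + l + y + 15/y)/5 = -12/5 + 3/y + l/5 + y/5)
r*Y(-2, d) = -3898*(15 + 12*(-12 - 2 + 12))/(5*12) = -3898*(15 + 12*(-2))/(5*12) = -3898*(15 - 24)/(5*12) = -3898*(-9)/(5*12) = -3898*(-3/20) = 5847/10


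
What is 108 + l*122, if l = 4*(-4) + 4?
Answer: -1356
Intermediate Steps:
l = -12 (l = -16 + 4 = -12)
108 + l*122 = 108 - 12*122 = 108 - 1464 = -1356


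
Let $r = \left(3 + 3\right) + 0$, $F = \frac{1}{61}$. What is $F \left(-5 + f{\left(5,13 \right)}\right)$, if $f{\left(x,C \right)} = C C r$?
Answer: $\frac{1009}{61} \approx 16.541$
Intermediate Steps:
$F = \frac{1}{61} \approx 0.016393$
$r = 6$ ($r = 6 + 0 = 6$)
$f{\left(x,C \right)} = 6 C^{2}$ ($f{\left(x,C \right)} = C C 6 = C^{2} \cdot 6 = 6 C^{2}$)
$F \left(-5 + f{\left(5,13 \right)}\right) = \frac{-5 + 6 \cdot 13^{2}}{61} = \frac{-5 + 6 \cdot 169}{61} = \frac{-5 + 1014}{61} = \frac{1}{61} \cdot 1009 = \frac{1009}{61}$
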